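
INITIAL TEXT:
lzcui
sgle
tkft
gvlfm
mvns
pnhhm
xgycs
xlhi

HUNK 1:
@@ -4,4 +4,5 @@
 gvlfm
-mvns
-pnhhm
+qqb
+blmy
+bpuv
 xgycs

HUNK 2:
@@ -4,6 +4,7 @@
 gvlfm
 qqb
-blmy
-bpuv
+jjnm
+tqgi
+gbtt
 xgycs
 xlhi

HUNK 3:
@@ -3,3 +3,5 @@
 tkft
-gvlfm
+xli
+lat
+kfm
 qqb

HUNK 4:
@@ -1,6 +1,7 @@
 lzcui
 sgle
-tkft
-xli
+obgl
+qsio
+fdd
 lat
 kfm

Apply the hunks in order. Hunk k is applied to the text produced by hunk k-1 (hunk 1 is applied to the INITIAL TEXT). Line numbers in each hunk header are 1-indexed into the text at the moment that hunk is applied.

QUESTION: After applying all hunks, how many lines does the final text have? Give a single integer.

Hunk 1: at line 4 remove [mvns,pnhhm] add [qqb,blmy,bpuv] -> 9 lines: lzcui sgle tkft gvlfm qqb blmy bpuv xgycs xlhi
Hunk 2: at line 4 remove [blmy,bpuv] add [jjnm,tqgi,gbtt] -> 10 lines: lzcui sgle tkft gvlfm qqb jjnm tqgi gbtt xgycs xlhi
Hunk 3: at line 3 remove [gvlfm] add [xli,lat,kfm] -> 12 lines: lzcui sgle tkft xli lat kfm qqb jjnm tqgi gbtt xgycs xlhi
Hunk 4: at line 1 remove [tkft,xli] add [obgl,qsio,fdd] -> 13 lines: lzcui sgle obgl qsio fdd lat kfm qqb jjnm tqgi gbtt xgycs xlhi
Final line count: 13

Answer: 13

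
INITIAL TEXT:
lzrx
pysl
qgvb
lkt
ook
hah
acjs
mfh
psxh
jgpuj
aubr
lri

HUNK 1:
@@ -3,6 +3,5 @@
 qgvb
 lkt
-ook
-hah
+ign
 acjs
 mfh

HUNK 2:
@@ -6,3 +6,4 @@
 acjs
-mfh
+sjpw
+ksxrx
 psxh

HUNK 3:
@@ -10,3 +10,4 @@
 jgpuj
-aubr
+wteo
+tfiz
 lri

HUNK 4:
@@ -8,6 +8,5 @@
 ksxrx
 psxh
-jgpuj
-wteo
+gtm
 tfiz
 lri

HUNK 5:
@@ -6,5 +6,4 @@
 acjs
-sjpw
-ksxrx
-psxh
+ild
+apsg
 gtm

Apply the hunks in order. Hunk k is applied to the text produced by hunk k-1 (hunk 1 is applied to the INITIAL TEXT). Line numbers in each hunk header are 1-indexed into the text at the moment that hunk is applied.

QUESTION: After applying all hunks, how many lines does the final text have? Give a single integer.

Hunk 1: at line 3 remove [ook,hah] add [ign] -> 11 lines: lzrx pysl qgvb lkt ign acjs mfh psxh jgpuj aubr lri
Hunk 2: at line 6 remove [mfh] add [sjpw,ksxrx] -> 12 lines: lzrx pysl qgvb lkt ign acjs sjpw ksxrx psxh jgpuj aubr lri
Hunk 3: at line 10 remove [aubr] add [wteo,tfiz] -> 13 lines: lzrx pysl qgvb lkt ign acjs sjpw ksxrx psxh jgpuj wteo tfiz lri
Hunk 4: at line 8 remove [jgpuj,wteo] add [gtm] -> 12 lines: lzrx pysl qgvb lkt ign acjs sjpw ksxrx psxh gtm tfiz lri
Hunk 5: at line 6 remove [sjpw,ksxrx,psxh] add [ild,apsg] -> 11 lines: lzrx pysl qgvb lkt ign acjs ild apsg gtm tfiz lri
Final line count: 11

Answer: 11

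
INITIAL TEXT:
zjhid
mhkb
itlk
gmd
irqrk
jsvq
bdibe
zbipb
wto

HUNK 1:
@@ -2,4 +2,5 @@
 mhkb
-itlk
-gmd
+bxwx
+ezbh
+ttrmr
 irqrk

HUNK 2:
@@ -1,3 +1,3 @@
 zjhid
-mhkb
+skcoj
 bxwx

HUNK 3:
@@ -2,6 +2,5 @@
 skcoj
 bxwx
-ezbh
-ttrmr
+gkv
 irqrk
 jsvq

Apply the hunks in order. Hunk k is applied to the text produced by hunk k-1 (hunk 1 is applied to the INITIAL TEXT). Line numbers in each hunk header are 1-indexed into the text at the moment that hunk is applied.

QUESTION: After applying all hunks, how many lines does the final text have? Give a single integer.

Hunk 1: at line 2 remove [itlk,gmd] add [bxwx,ezbh,ttrmr] -> 10 lines: zjhid mhkb bxwx ezbh ttrmr irqrk jsvq bdibe zbipb wto
Hunk 2: at line 1 remove [mhkb] add [skcoj] -> 10 lines: zjhid skcoj bxwx ezbh ttrmr irqrk jsvq bdibe zbipb wto
Hunk 3: at line 2 remove [ezbh,ttrmr] add [gkv] -> 9 lines: zjhid skcoj bxwx gkv irqrk jsvq bdibe zbipb wto
Final line count: 9

Answer: 9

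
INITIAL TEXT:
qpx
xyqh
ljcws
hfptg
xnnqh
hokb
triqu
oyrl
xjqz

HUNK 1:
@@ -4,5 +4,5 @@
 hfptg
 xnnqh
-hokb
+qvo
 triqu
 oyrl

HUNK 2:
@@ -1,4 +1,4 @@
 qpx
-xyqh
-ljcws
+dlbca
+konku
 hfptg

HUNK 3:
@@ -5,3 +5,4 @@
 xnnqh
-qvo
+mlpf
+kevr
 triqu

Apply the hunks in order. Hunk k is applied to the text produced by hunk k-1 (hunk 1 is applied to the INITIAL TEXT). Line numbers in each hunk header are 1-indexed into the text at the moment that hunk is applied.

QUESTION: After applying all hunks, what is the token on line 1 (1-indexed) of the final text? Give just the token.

Answer: qpx

Derivation:
Hunk 1: at line 4 remove [hokb] add [qvo] -> 9 lines: qpx xyqh ljcws hfptg xnnqh qvo triqu oyrl xjqz
Hunk 2: at line 1 remove [xyqh,ljcws] add [dlbca,konku] -> 9 lines: qpx dlbca konku hfptg xnnqh qvo triqu oyrl xjqz
Hunk 3: at line 5 remove [qvo] add [mlpf,kevr] -> 10 lines: qpx dlbca konku hfptg xnnqh mlpf kevr triqu oyrl xjqz
Final line 1: qpx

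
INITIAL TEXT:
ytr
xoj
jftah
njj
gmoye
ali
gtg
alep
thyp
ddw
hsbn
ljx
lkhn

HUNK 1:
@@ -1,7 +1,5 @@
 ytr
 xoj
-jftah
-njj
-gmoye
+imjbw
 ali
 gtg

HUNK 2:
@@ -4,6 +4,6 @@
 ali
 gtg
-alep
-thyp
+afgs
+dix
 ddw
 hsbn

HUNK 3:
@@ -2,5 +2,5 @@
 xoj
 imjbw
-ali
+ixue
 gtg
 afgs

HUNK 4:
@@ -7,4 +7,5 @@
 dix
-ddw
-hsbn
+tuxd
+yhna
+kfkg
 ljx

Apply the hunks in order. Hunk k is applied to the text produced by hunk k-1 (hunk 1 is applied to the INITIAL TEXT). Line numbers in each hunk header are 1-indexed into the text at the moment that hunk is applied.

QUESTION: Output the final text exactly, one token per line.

Answer: ytr
xoj
imjbw
ixue
gtg
afgs
dix
tuxd
yhna
kfkg
ljx
lkhn

Derivation:
Hunk 1: at line 1 remove [jftah,njj,gmoye] add [imjbw] -> 11 lines: ytr xoj imjbw ali gtg alep thyp ddw hsbn ljx lkhn
Hunk 2: at line 4 remove [alep,thyp] add [afgs,dix] -> 11 lines: ytr xoj imjbw ali gtg afgs dix ddw hsbn ljx lkhn
Hunk 3: at line 2 remove [ali] add [ixue] -> 11 lines: ytr xoj imjbw ixue gtg afgs dix ddw hsbn ljx lkhn
Hunk 4: at line 7 remove [ddw,hsbn] add [tuxd,yhna,kfkg] -> 12 lines: ytr xoj imjbw ixue gtg afgs dix tuxd yhna kfkg ljx lkhn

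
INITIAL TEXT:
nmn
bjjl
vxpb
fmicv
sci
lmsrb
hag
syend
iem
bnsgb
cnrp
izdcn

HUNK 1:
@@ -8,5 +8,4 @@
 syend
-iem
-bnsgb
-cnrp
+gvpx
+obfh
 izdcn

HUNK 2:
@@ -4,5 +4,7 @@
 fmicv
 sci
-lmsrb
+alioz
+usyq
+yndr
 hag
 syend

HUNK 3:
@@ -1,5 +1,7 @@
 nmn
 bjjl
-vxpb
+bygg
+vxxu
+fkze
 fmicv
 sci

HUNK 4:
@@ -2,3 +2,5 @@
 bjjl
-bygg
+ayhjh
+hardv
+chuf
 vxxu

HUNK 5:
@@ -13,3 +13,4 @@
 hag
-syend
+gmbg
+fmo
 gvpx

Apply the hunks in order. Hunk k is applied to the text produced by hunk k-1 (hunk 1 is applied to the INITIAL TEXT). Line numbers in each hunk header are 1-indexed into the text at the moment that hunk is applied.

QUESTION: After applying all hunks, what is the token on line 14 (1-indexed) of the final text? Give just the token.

Answer: gmbg

Derivation:
Hunk 1: at line 8 remove [iem,bnsgb,cnrp] add [gvpx,obfh] -> 11 lines: nmn bjjl vxpb fmicv sci lmsrb hag syend gvpx obfh izdcn
Hunk 2: at line 4 remove [lmsrb] add [alioz,usyq,yndr] -> 13 lines: nmn bjjl vxpb fmicv sci alioz usyq yndr hag syend gvpx obfh izdcn
Hunk 3: at line 1 remove [vxpb] add [bygg,vxxu,fkze] -> 15 lines: nmn bjjl bygg vxxu fkze fmicv sci alioz usyq yndr hag syend gvpx obfh izdcn
Hunk 4: at line 2 remove [bygg] add [ayhjh,hardv,chuf] -> 17 lines: nmn bjjl ayhjh hardv chuf vxxu fkze fmicv sci alioz usyq yndr hag syend gvpx obfh izdcn
Hunk 5: at line 13 remove [syend] add [gmbg,fmo] -> 18 lines: nmn bjjl ayhjh hardv chuf vxxu fkze fmicv sci alioz usyq yndr hag gmbg fmo gvpx obfh izdcn
Final line 14: gmbg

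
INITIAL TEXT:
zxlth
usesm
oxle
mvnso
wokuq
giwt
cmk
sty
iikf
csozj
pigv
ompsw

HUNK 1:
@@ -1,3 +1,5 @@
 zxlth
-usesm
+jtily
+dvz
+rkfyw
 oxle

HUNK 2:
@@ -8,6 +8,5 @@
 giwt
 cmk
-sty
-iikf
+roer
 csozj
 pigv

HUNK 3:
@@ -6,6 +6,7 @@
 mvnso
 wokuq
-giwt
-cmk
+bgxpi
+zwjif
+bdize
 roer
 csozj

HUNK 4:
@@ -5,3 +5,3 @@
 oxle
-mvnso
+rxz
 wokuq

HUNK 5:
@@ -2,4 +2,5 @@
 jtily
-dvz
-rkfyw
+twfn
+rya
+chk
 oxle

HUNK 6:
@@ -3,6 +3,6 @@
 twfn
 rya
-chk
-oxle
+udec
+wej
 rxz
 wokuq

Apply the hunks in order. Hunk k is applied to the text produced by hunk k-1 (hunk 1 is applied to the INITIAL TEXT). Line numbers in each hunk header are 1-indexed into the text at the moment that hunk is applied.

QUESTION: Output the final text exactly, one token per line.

Answer: zxlth
jtily
twfn
rya
udec
wej
rxz
wokuq
bgxpi
zwjif
bdize
roer
csozj
pigv
ompsw

Derivation:
Hunk 1: at line 1 remove [usesm] add [jtily,dvz,rkfyw] -> 14 lines: zxlth jtily dvz rkfyw oxle mvnso wokuq giwt cmk sty iikf csozj pigv ompsw
Hunk 2: at line 8 remove [sty,iikf] add [roer] -> 13 lines: zxlth jtily dvz rkfyw oxle mvnso wokuq giwt cmk roer csozj pigv ompsw
Hunk 3: at line 6 remove [giwt,cmk] add [bgxpi,zwjif,bdize] -> 14 lines: zxlth jtily dvz rkfyw oxle mvnso wokuq bgxpi zwjif bdize roer csozj pigv ompsw
Hunk 4: at line 5 remove [mvnso] add [rxz] -> 14 lines: zxlth jtily dvz rkfyw oxle rxz wokuq bgxpi zwjif bdize roer csozj pigv ompsw
Hunk 5: at line 2 remove [dvz,rkfyw] add [twfn,rya,chk] -> 15 lines: zxlth jtily twfn rya chk oxle rxz wokuq bgxpi zwjif bdize roer csozj pigv ompsw
Hunk 6: at line 3 remove [chk,oxle] add [udec,wej] -> 15 lines: zxlth jtily twfn rya udec wej rxz wokuq bgxpi zwjif bdize roer csozj pigv ompsw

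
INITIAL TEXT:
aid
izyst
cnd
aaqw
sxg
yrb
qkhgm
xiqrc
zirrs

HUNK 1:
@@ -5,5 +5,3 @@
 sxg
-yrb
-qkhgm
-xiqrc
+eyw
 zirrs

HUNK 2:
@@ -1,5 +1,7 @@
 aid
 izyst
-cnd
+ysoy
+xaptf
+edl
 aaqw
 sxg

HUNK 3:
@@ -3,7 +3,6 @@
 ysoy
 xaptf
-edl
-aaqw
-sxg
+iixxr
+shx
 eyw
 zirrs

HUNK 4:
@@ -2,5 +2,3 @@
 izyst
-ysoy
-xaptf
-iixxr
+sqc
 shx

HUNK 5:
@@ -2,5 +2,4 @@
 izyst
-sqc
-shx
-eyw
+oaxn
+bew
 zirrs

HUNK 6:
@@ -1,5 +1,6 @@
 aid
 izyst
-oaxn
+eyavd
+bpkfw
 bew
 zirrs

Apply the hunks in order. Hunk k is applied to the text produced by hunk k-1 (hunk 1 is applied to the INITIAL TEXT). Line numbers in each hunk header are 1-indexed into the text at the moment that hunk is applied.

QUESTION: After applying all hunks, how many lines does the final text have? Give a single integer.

Answer: 6

Derivation:
Hunk 1: at line 5 remove [yrb,qkhgm,xiqrc] add [eyw] -> 7 lines: aid izyst cnd aaqw sxg eyw zirrs
Hunk 2: at line 1 remove [cnd] add [ysoy,xaptf,edl] -> 9 lines: aid izyst ysoy xaptf edl aaqw sxg eyw zirrs
Hunk 3: at line 3 remove [edl,aaqw,sxg] add [iixxr,shx] -> 8 lines: aid izyst ysoy xaptf iixxr shx eyw zirrs
Hunk 4: at line 2 remove [ysoy,xaptf,iixxr] add [sqc] -> 6 lines: aid izyst sqc shx eyw zirrs
Hunk 5: at line 2 remove [sqc,shx,eyw] add [oaxn,bew] -> 5 lines: aid izyst oaxn bew zirrs
Hunk 6: at line 1 remove [oaxn] add [eyavd,bpkfw] -> 6 lines: aid izyst eyavd bpkfw bew zirrs
Final line count: 6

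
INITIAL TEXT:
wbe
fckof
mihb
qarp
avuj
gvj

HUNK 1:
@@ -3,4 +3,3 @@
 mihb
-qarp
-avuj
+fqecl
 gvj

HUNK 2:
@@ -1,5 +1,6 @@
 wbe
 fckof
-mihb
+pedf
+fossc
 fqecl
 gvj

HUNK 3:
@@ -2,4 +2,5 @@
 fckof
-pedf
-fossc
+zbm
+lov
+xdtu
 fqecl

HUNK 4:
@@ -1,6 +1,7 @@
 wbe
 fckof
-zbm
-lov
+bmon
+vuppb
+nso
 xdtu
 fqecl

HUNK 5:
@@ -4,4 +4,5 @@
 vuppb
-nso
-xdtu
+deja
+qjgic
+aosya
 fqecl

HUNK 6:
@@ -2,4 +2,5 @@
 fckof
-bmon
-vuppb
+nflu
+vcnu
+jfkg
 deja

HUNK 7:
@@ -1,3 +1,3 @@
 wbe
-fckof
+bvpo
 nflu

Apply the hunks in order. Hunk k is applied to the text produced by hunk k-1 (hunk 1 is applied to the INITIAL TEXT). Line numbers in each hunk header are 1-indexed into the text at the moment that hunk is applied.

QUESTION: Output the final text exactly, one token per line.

Answer: wbe
bvpo
nflu
vcnu
jfkg
deja
qjgic
aosya
fqecl
gvj

Derivation:
Hunk 1: at line 3 remove [qarp,avuj] add [fqecl] -> 5 lines: wbe fckof mihb fqecl gvj
Hunk 2: at line 1 remove [mihb] add [pedf,fossc] -> 6 lines: wbe fckof pedf fossc fqecl gvj
Hunk 3: at line 2 remove [pedf,fossc] add [zbm,lov,xdtu] -> 7 lines: wbe fckof zbm lov xdtu fqecl gvj
Hunk 4: at line 1 remove [zbm,lov] add [bmon,vuppb,nso] -> 8 lines: wbe fckof bmon vuppb nso xdtu fqecl gvj
Hunk 5: at line 4 remove [nso,xdtu] add [deja,qjgic,aosya] -> 9 lines: wbe fckof bmon vuppb deja qjgic aosya fqecl gvj
Hunk 6: at line 2 remove [bmon,vuppb] add [nflu,vcnu,jfkg] -> 10 lines: wbe fckof nflu vcnu jfkg deja qjgic aosya fqecl gvj
Hunk 7: at line 1 remove [fckof] add [bvpo] -> 10 lines: wbe bvpo nflu vcnu jfkg deja qjgic aosya fqecl gvj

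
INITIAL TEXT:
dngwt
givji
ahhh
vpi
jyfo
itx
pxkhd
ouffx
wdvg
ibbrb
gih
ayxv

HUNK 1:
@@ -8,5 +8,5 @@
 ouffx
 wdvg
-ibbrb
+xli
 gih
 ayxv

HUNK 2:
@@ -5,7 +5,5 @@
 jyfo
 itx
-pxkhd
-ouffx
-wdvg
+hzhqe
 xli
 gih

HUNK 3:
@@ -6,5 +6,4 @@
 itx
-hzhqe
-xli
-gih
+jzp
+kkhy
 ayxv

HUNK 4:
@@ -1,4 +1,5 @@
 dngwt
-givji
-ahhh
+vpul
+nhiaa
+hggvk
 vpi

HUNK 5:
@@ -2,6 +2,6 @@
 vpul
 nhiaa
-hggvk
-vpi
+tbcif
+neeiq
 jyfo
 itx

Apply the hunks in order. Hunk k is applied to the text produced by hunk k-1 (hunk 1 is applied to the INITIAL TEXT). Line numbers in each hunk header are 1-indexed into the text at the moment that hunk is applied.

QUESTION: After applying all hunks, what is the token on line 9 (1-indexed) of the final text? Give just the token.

Answer: kkhy

Derivation:
Hunk 1: at line 8 remove [ibbrb] add [xli] -> 12 lines: dngwt givji ahhh vpi jyfo itx pxkhd ouffx wdvg xli gih ayxv
Hunk 2: at line 5 remove [pxkhd,ouffx,wdvg] add [hzhqe] -> 10 lines: dngwt givji ahhh vpi jyfo itx hzhqe xli gih ayxv
Hunk 3: at line 6 remove [hzhqe,xli,gih] add [jzp,kkhy] -> 9 lines: dngwt givji ahhh vpi jyfo itx jzp kkhy ayxv
Hunk 4: at line 1 remove [givji,ahhh] add [vpul,nhiaa,hggvk] -> 10 lines: dngwt vpul nhiaa hggvk vpi jyfo itx jzp kkhy ayxv
Hunk 5: at line 2 remove [hggvk,vpi] add [tbcif,neeiq] -> 10 lines: dngwt vpul nhiaa tbcif neeiq jyfo itx jzp kkhy ayxv
Final line 9: kkhy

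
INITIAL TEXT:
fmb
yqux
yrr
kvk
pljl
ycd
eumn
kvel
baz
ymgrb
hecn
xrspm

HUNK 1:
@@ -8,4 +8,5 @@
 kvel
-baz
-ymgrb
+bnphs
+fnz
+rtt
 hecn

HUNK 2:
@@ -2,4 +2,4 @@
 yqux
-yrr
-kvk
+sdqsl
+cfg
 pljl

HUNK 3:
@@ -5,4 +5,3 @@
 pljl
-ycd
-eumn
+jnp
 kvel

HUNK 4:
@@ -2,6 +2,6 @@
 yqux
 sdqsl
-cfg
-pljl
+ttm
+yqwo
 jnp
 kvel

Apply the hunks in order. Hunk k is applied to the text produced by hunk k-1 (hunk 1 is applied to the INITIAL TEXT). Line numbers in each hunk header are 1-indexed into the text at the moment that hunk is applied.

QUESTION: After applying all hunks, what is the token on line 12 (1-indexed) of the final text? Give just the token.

Answer: xrspm

Derivation:
Hunk 1: at line 8 remove [baz,ymgrb] add [bnphs,fnz,rtt] -> 13 lines: fmb yqux yrr kvk pljl ycd eumn kvel bnphs fnz rtt hecn xrspm
Hunk 2: at line 2 remove [yrr,kvk] add [sdqsl,cfg] -> 13 lines: fmb yqux sdqsl cfg pljl ycd eumn kvel bnphs fnz rtt hecn xrspm
Hunk 3: at line 5 remove [ycd,eumn] add [jnp] -> 12 lines: fmb yqux sdqsl cfg pljl jnp kvel bnphs fnz rtt hecn xrspm
Hunk 4: at line 2 remove [cfg,pljl] add [ttm,yqwo] -> 12 lines: fmb yqux sdqsl ttm yqwo jnp kvel bnphs fnz rtt hecn xrspm
Final line 12: xrspm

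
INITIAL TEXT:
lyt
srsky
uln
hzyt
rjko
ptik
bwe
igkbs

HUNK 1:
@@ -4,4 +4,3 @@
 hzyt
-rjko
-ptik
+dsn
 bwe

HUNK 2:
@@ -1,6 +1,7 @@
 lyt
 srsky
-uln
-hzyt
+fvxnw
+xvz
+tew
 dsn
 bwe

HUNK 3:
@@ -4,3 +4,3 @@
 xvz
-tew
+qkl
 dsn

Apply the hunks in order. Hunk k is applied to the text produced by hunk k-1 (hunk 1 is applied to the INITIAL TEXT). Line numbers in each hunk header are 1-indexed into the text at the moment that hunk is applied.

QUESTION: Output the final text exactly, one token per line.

Answer: lyt
srsky
fvxnw
xvz
qkl
dsn
bwe
igkbs

Derivation:
Hunk 1: at line 4 remove [rjko,ptik] add [dsn] -> 7 lines: lyt srsky uln hzyt dsn bwe igkbs
Hunk 2: at line 1 remove [uln,hzyt] add [fvxnw,xvz,tew] -> 8 lines: lyt srsky fvxnw xvz tew dsn bwe igkbs
Hunk 3: at line 4 remove [tew] add [qkl] -> 8 lines: lyt srsky fvxnw xvz qkl dsn bwe igkbs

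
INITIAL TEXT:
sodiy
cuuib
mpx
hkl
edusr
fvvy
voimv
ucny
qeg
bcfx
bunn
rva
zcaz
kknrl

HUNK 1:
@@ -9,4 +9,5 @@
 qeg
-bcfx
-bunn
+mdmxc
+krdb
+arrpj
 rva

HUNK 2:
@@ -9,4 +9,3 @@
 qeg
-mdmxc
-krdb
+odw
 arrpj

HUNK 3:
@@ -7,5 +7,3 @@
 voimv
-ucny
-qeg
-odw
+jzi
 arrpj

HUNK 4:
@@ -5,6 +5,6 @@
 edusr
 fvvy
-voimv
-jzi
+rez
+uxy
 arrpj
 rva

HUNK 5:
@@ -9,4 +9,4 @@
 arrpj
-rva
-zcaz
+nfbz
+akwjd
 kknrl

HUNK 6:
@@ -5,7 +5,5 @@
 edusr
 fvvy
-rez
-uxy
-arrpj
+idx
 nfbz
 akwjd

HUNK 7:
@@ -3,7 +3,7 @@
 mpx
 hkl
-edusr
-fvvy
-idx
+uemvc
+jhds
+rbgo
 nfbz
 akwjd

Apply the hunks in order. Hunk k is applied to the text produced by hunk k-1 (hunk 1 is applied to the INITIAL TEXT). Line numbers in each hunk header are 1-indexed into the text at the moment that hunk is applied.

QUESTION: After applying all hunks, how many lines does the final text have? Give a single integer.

Answer: 10

Derivation:
Hunk 1: at line 9 remove [bcfx,bunn] add [mdmxc,krdb,arrpj] -> 15 lines: sodiy cuuib mpx hkl edusr fvvy voimv ucny qeg mdmxc krdb arrpj rva zcaz kknrl
Hunk 2: at line 9 remove [mdmxc,krdb] add [odw] -> 14 lines: sodiy cuuib mpx hkl edusr fvvy voimv ucny qeg odw arrpj rva zcaz kknrl
Hunk 3: at line 7 remove [ucny,qeg,odw] add [jzi] -> 12 lines: sodiy cuuib mpx hkl edusr fvvy voimv jzi arrpj rva zcaz kknrl
Hunk 4: at line 5 remove [voimv,jzi] add [rez,uxy] -> 12 lines: sodiy cuuib mpx hkl edusr fvvy rez uxy arrpj rva zcaz kknrl
Hunk 5: at line 9 remove [rva,zcaz] add [nfbz,akwjd] -> 12 lines: sodiy cuuib mpx hkl edusr fvvy rez uxy arrpj nfbz akwjd kknrl
Hunk 6: at line 5 remove [rez,uxy,arrpj] add [idx] -> 10 lines: sodiy cuuib mpx hkl edusr fvvy idx nfbz akwjd kknrl
Hunk 7: at line 3 remove [edusr,fvvy,idx] add [uemvc,jhds,rbgo] -> 10 lines: sodiy cuuib mpx hkl uemvc jhds rbgo nfbz akwjd kknrl
Final line count: 10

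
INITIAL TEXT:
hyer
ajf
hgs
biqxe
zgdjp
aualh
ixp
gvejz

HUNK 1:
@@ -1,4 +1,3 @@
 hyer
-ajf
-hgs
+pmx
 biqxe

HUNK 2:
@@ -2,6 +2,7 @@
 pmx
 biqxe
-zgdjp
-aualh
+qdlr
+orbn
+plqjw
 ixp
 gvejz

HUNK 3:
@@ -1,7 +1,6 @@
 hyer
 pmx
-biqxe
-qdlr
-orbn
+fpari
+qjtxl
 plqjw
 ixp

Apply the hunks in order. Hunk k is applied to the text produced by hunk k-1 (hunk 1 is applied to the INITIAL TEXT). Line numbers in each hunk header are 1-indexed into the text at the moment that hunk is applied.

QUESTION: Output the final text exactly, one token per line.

Hunk 1: at line 1 remove [ajf,hgs] add [pmx] -> 7 lines: hyer pmx biqxe zgdjp aualh ixp gvejz
Hunk 2: at line 2 remove [zgdjp,aualh] add [qdlr,orbn,plqjw] -> 8 lines: hyer pmx biqxe qdlr orbn plqjw ixp gvejz
Hunk 3: at line 1 remove [biqxe,qdlr,orbn] add [fpari,qjtxl] -> 7 lines: hyer pmx fpari qjtxl plqjw ixp gvejz

Answer: hyer
pmx
fpari
qjtxl
plqjw
ixp
gvejz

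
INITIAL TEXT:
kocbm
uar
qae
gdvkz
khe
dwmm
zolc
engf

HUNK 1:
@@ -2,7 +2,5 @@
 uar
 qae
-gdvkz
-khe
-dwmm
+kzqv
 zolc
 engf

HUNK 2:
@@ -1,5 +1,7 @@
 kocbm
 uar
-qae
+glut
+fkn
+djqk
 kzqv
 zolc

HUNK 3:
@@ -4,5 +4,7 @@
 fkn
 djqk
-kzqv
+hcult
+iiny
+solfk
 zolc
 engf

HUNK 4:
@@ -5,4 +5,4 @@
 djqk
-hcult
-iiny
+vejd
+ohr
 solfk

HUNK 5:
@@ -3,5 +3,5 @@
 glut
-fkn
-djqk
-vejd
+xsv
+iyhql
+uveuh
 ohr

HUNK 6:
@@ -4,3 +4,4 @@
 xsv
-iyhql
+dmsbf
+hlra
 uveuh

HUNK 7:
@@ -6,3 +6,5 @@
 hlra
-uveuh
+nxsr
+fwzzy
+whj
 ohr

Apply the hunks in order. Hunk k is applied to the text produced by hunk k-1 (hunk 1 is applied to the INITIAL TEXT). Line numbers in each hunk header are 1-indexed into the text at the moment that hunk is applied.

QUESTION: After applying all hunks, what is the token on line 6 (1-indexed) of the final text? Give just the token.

Answer: hlra

Derivation:
Hunk 1: at line 2 remove [gdvkz,khe,dwmm] add [kzqv] -> 6 lines: kocbm uar qae kzqv zolc engf
Hunk 2: at line 1 remove [qae] add [glut,fkn,djqk] -> 8 lines: kocbm uar glut fkn djqk kzqv zolc engf
Hunk 3: at line 4 remove [kzqv] add [hcult,iiny,solfk] -> 10 lines: kocbm uar glut fkn djqk hcult iiny solfk zolc engf
Hunk 4: at line 5 remove [hcult,iiny] add [vejd,ohr] -> 10 lines: kocbm uar glut fkn djqk vejd ohr solfk zolc engf
Hunk 5: at line 3 remove [fkn,djqk,vejd] add [xsv,iyhql,uveuh] -> 10 lines: kocbm uar glut xsv iyhql uveuh ohr solfk zolc engf
Hunk 6: at line 4 remove [iyhql] add [dmsbf,hlra] -> 11 lines: kocbm uar glut xsv dmsbf hlra uveuh ohr solfk zolc engf
Hunk 7: at line 6 remove [uveuh] add [nxsr,fwzzy,whj] -> 13 lines: kocbm uar glut xsv dmsbf hlra nxsr fwzzy whj ohr solfk zolc engf
Final line 6: hlra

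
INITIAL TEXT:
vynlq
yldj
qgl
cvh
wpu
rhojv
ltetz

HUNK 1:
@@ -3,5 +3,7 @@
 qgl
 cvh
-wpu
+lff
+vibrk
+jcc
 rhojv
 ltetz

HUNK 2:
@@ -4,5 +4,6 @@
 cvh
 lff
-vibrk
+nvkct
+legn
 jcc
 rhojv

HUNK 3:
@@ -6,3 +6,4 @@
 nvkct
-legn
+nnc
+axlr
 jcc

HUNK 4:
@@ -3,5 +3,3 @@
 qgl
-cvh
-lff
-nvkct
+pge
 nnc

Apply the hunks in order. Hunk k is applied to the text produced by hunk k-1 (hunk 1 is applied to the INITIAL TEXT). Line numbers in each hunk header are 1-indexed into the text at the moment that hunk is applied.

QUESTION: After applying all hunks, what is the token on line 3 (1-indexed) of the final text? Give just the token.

Answer: qgl

Derivation:
Hunk 1: at line 3 remove [wpu] add [lff,vibrk,jcc] -> 9 lines: vynlq yldj qgl cvh lff vibrk jcc rhojv ltetz
Hunk 2: at line 4 remove [vibrk] add [nvkct,legn] -> 10 lines: vynlq yldj qgl cvh lff nvkct legn jcc rhojv ltetz
Hunk 3: at line 6 remove [legn] add [nnc,axlr] -> 11 lines: vynlq yldj qgl cvh lff nvkct nnc axlr jcc rhojv ltetz
Hunk 4: at line 3 remove [cvh,lff,nvkct] add [pge] -> 9 lines: vynlq yldj qgl pge nnc axlr jcc rhojv ltetz
Final line 3: qgl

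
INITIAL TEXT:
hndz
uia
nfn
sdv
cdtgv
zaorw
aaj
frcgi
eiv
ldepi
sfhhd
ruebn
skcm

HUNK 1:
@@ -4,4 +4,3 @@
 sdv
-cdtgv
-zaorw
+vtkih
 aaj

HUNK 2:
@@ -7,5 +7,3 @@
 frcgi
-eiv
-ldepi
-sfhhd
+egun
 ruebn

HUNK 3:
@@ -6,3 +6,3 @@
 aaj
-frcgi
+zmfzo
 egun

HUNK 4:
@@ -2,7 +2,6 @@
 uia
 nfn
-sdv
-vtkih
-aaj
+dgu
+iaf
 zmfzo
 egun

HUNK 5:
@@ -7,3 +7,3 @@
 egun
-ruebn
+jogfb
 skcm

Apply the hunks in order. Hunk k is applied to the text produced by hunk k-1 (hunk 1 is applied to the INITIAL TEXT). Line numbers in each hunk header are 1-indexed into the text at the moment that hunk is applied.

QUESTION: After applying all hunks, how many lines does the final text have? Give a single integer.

Hunk 1: at line 4 remove [cdtgv,zaorw] add [vtkih] -> 12 lines: hndz uia nfn sdv vtkih aaj frcgi eiv ldepi sfhhd ruebn skcm
Hunk 2: at line 7 remove [eiv,ldepi,sfhhd] add [egun] -> 10 lines: hndz uia nfn sdv vtkih aaj frcgi egun ruebn skcm
Hunk 3: at line 6 remove [frcgi] add [zmfzo] -> 10 lines: hndz uia nfn sdv vtkih aaj zmfzo egun ruebn skcm
Hunk 4: at line 2 remove [sdv,vtkih,aaj] add [dgu,iaf] -> 9 lines: hndz uia nfn dgu iaf zmfzo egun ruebn skcm
Hunk 5: at line 7 remove [ruebn] add [jogfb] -> 9 lines: hndz uia nfn dgu iaf zmfzo egun jogfb skcm
Final line count: 9

Answer: 9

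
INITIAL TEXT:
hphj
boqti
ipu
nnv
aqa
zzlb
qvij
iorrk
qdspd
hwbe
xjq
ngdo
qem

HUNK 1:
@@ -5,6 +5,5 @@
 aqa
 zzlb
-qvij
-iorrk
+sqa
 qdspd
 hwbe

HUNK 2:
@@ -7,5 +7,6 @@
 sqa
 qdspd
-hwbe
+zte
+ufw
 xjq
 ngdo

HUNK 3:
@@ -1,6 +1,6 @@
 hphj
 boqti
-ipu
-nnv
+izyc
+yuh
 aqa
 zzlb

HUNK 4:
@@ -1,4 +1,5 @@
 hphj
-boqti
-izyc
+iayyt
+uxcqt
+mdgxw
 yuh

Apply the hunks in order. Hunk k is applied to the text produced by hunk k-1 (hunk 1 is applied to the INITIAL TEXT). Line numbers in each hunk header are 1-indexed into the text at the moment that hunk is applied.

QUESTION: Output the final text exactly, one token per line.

Answer: hphj
iayyt
uxcqt
mdgxw
yuh
aqa
zzlb
sqa
qdspd
zte
ufw
xjq
ngdo
qem

Derivation:
Hunk 1: at line 5 remove [qvij,iorrk] add [sqa] -> 12 lines: hphj boqti ipu nnv aqa zzlb sqa qdspd hwbe xjq ngdo qem
Hunk 2: at line 7 remove [hwbe] add [zte,ufw] -> 13 lines: hphj boqti ipu nnv aqa zzlb sqa qdspd zte ufw xjq ngdo qem
Hunk 3: at line 1 remove [ipu,nnv] add [izyc,yuh] -> 13 lines: hphj boqti izyc yuh aqa zzlb sqa qdspd zte ufw xjq ngdo qem
Hunk 4: at line 1 remove [boqti,izyc] add [iayyt,uxcqt,mdgxw] -> 14 lines: hphj iayyt uxcqt mdgxw yuh aqa zzlb sqa qdspd zte ufw xjq ngdo qem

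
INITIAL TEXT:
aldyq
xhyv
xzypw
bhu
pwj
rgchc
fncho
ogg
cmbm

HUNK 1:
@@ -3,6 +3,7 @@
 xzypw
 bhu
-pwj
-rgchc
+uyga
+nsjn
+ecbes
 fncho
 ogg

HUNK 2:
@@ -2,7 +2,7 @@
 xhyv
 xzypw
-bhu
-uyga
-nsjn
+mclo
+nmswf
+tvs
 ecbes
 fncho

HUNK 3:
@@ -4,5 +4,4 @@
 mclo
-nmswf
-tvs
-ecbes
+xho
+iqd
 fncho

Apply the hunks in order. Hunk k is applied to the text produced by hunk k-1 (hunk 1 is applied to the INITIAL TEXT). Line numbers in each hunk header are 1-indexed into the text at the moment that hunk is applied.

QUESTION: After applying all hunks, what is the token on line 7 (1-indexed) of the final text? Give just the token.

Hunk 1: at line 3 remove [pwj,rgchc] add [uyga,nsjn,ecbes] -> 10 lines: aldyq xhyv xzypw bhu uyga nsjn ecbes fncho ogg cmbm
Hunk 2: at line 2 remove [bhu,uyga,nsjn] add [mclo,nmswf,tvs] -> 10 lines: aldyq xhyv xzypw mclo nmswf tvs ecbes fncho ogg cmbm
Hunk 3: at line 4 remove [nmswf,tvs,ecbes] add [xho,iqd] -> 9 lines: aldyq xhyv xzypw mclo xho iqd fncho ogg cmbm
Final line 7: fncho

Answer: fncho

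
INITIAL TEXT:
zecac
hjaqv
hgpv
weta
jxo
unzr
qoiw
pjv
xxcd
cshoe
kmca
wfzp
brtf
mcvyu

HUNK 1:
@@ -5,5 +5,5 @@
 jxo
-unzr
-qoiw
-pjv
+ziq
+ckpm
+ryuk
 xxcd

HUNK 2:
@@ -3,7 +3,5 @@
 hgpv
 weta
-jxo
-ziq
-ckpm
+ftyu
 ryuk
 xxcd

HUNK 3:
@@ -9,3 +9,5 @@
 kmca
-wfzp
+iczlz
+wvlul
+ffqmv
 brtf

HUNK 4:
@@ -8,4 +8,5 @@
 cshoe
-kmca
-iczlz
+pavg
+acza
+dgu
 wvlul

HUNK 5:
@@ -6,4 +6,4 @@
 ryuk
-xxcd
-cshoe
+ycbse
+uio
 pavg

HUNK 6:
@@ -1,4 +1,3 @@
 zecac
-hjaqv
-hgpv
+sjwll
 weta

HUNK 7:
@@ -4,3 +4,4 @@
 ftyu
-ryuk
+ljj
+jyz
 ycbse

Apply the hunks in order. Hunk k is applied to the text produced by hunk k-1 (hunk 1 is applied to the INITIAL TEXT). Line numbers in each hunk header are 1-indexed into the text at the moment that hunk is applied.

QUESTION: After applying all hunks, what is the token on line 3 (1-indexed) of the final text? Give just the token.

Hunk 1: at line 5 remove [unzr,qoiw,pjv] add [ziq,ckpm,ryuk] -> 14 lines: zecac hjaqv hgpv weta jxo ziq ckpm ryuk xxcd cshoe kmca wfzp brtf mcvyu
Hunk 2: at line 3 remove [jxo,ziq,ckpm] add [ftyu] -> 12 lines: zecac hjaqv hgpv weta ftyu ryuk xxcd cshoe kmca wfzp brtf mcvyu
Hunk 3: at line 9 remove [wfzp] add [iczlz,wvlul,ffqmv] -> 14 lines: zecac hjaqv hgpv weta ftyu ryuk xxcd cshoe kmca iczlz wvlul ffqmv brtf mcvyu
Hunk 4: at line 8 remove [kmca,iczlz] add [pavg,acza,dgu] -> 15 lines: zecac hjaqv hgpv weta ftyu ryuk xxcd cshoe pavg acza dgu wvlul ffqmv brtf mcvyu
Hunk 5: at line 6 remove [xxcd,cshoe] add [ycbse,uio] -> 15 lines: zecac hjaqv hgpv weta ftyu ryuk ycbse uio pavg acza dgu wvlul ffqmv brtf mcvyu
Hunk 6: at line 1 remove [hjaqv,hgpv] add [sjwll] -> 14 lines: zecac sjwll weta ftyu ryuk ycbse uio pavg acza dgu wvlul ffqmv brtf mcvyu
Hunk 7: at line 4 remove [ryuk] add [ljj,jyz] -> 15 lines: zecac sjwll weta ftyu ljj jyz ycbse uio pavg acza dgu wvlul ffqmv brtf mcvyu
Final line 3: weta

Answer: weta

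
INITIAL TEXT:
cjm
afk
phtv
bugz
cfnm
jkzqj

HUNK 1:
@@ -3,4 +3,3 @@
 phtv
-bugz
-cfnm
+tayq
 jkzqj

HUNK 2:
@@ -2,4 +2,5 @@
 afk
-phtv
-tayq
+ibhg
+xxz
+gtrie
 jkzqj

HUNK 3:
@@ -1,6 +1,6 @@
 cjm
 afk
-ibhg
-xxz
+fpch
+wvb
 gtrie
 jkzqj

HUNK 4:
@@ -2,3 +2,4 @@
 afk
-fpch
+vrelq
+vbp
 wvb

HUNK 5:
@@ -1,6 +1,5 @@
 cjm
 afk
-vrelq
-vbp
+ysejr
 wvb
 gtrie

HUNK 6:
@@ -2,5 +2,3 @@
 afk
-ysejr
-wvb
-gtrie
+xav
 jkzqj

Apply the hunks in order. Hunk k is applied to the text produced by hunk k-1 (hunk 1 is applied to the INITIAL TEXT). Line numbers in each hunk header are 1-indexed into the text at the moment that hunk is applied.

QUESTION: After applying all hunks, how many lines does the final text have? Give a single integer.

Hunk 1: at line 3 remove [bugz,cfnm] add [tayq] -> 5 lines: cjm afk phtv tayq jkzqj
Hunk 2: at line 2 remove [phtv,tayq] add [ibhg,xxz,gtrie] -> 6 lines: cjm afk ibhg xxz gtrie jkzqj
Hunk 3: at line 1 remove [ibhg,xxz] add [fpch,wvb] -> 6 lines: cjm afk fpch wvb gtrie jkzqj
Hunk 4: at line 2 remove [fpch] add [vrelq,vbp] -> 7 lines: cjm afk vrelq vbp wvb gtrie jkzqj
Hunk 5: at line 1 remove [vrelq,vbp] add [ysejr] -> 6 lines: cjm afk ysejr wvb gtrie jkzqj
Hunk 6: at line 2 remove [ysejr,wvb,gtrie] add [xav] -> 4 lines: cjm afk xav jkzqj
Final line count: 4

Answer: 4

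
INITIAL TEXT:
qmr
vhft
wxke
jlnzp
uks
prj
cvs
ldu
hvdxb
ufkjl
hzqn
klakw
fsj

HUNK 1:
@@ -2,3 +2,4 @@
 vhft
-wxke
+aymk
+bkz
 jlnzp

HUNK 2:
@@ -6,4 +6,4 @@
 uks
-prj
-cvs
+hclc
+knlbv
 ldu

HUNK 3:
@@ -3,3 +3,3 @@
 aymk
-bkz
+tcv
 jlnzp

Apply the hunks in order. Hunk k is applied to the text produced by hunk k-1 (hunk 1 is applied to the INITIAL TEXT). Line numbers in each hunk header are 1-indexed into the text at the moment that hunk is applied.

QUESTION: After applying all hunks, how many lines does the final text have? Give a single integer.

Answer: 14

Derivation:
Hunk 1: at line 2 remove [wxke] add [aymk,bkz] -> 14 lines: qmr vhft aymk bkz jlnzp uks prj cvs ldu hvdxb ufkjl hzqn klakw fsj
Hunk 2: at line 6 remove [prj,cvs] add [hclc,knlbv] -> 14 lines: qmr vhft aymk bkz jlnzp uks hclc knlbv ldu hvdxb ufkjl hzqn klakw fsj
Hunk 3: at line 3 remove [bkz] add [tcv] -> 14 lines: qmr vhft aymk tcv jlnzp uks hclc knlbv ldu hvdxb ufkjl hzqn klakw fsj
Final line count: 14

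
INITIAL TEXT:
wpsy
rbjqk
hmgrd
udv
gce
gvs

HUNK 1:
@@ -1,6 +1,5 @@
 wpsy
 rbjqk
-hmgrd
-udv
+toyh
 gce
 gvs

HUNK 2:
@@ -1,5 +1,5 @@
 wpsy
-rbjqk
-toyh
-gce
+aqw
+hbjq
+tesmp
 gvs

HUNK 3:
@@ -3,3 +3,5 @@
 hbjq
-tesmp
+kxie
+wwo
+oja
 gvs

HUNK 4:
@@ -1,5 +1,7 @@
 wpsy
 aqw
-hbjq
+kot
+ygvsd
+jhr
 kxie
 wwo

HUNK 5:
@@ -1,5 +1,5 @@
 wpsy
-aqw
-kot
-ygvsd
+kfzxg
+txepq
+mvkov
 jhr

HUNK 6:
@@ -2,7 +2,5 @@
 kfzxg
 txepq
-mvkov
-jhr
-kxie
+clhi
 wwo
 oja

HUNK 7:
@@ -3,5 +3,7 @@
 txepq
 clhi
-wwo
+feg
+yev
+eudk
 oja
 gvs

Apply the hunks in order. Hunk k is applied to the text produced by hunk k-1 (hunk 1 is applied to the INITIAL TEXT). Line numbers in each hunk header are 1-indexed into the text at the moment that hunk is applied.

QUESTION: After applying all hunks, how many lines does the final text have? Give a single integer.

Answer: 9

Derivation:
Hunk 1: at line 1 remove [hmgrd,udv] add [toyh] -> 5 lines: wpsy rbjqk toyh gce gvs
Hunk 2: at line 1 remove [rbjqk,toyh,gce] add [aqw,hbjq,tesmp] -> 5 lines: wpsy aqw hbjq tesmp gvs
Hunk 3: at line 3 remove [tesmp] add [kxie,wwo,oja] -> 7 lines: wpsy aqw hbjq kxie wwo oja gvs
Hunk 4: at line 1 remove [hbjq] add [kot,ygvsd,jhr] -> 9 lines: wpsy aqw kot ygvsd jhr kxie wwo oja gvs
Hunk 5: at line 1 remove [aqw,kot,ygvsd] add [kfzxg,txepq,mvkov] -> 9 lines: wpsy kfzxg txepq mvkov jhr kxie wwo oja gvs
Hunk 6: at line 2 remove [mvkov,jhr,kxie] add [clhi] -> 7 lines: wpsy kfzxg txepq clhi wwo oja gvs
Hunk 7: at line 3 remove [wwo] add [feg,yev,eudk] -> 9 lines: wpsy kfzxg txepq clhi feg yev eudk oja gvs
Final line count: 9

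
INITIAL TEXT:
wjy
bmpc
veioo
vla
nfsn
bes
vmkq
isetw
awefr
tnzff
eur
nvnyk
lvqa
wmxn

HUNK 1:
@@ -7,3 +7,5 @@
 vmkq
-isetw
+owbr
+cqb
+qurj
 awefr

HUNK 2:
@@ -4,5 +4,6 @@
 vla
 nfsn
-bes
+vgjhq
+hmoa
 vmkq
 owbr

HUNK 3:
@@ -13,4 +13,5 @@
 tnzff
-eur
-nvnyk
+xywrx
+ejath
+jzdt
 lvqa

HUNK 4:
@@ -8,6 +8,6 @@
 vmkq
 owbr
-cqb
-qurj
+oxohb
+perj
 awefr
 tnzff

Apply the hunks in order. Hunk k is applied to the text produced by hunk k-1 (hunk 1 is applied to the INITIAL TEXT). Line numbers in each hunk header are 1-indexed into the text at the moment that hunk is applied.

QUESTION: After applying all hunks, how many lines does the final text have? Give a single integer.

Hunk 1: at line 7 remove [isetw] add [owbr,cqb,qurj] -> 16 lines: wjy bmpc veioo vla nfsn bes vmkq owbr cqb qurj awefr tnzff eur nvnyk lvqa wmxn
Hunk 2: at line 4 remove [bes] add [vgjhq,hmoa] -> 17 lines: wjy bmpc veioo vla nfsn vgjhq hmoa vmkq owbr cqb qurj awefr tnzff eur nvnyk lvqa wmxn
Hunk 3: at line 13 remove [eur,nvnyk] add [xywrx,ejath,jzdt] -> 18 lines: wjy bmpc veioo vla nfsn vgjhq hmoa vmkq owbr cqb qurj awefr tnzff xywrx ejath jzdt lvqa wmxn
Hunk 4: at line 8 remove [cqb,qurj] add [oxohb,perj] -> 18 lines: wjy bmpc veioo vla nfsn vgjhq hmoa vmkq owbr oxohb perj awefr tnzff xywrx ejath jzdt lvqa wmxn
Final line count: 18

Answer: 18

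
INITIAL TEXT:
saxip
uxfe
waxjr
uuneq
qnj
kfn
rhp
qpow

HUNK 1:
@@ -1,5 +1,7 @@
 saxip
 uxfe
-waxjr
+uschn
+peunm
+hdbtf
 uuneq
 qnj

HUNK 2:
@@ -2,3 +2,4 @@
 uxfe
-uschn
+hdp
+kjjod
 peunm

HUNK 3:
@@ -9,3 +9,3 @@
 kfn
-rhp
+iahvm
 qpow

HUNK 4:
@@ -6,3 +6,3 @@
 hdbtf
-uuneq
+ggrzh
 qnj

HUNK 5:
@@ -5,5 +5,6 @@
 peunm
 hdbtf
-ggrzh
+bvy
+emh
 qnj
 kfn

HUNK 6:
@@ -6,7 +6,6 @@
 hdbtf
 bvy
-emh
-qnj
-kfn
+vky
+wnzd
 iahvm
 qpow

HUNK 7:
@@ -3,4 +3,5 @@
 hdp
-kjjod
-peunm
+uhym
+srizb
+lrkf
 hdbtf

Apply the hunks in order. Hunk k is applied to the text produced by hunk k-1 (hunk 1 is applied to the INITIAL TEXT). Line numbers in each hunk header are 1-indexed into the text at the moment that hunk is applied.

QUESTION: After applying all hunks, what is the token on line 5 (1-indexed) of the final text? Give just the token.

Answer: srizb

Derivation:
Hunk 1: at line 1 remove [waxjr] add [uschn,peunm,hdbtf] -> 10 lines: saxip uxfe uschn peunm hdbtf uuneq qnj kfn rhp qpow
Hunk 2: at line 2 remove [uschn] add [hdp,kjjod] -> 11 lines: saxip uxfe hdp kjjod peunm hdbtf uuneq qnj kfn rhp qpow
Hunk 3: at line 9 remove [rhp] add [iahvm] -> 11 lines: saxip uxfe hdp kjjod peunm hdbtf uuneq qnj kfn iahvm qpow
Hunk 4: at line 6 remove [uuneq] add [ggrzh] -> 11 lines: saxip uxfe hdp kjjod peunm hdbtf ggrzh qnj kfn iahvm qpow
Hunk 5: at line 5 remove [ggrzh] add [bvy,emh] -> 12 lines: saxip uxfe hdp kjjod peunm hdbtf bvy emh qnj kfn iahvm qpow
Hunk 6: at line 6 remove [emh,qnj,kfn] add [vky,wnzd] -> 11 lines: saxip uxfe hdp kjjod peunm hdbtf bvy vky wnzd iahvm qpow
Hunk 7: at line 3 remove [kjjod,peunm] add [uhym,srizb,lrkf] -> 12 lines: saxip uxfe hdp uhym srizb lrkf hdbtf bvy vky wnzd iahvm qpow
Final line 5: srizb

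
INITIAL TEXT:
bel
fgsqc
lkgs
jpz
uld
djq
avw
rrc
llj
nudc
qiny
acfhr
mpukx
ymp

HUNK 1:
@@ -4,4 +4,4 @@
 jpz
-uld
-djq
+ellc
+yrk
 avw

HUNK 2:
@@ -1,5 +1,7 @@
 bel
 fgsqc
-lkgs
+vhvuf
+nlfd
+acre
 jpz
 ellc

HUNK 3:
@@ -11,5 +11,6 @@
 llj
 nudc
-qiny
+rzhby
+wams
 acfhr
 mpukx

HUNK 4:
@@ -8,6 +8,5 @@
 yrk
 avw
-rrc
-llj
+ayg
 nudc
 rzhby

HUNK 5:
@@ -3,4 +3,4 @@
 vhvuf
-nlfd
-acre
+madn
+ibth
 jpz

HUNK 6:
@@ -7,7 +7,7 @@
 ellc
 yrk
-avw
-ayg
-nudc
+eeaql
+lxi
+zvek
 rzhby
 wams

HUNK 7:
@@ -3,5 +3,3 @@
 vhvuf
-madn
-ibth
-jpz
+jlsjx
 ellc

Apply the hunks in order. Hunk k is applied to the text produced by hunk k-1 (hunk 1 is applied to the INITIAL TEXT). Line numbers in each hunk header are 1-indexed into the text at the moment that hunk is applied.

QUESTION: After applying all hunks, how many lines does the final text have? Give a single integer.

Hunk 1: at line 4 remove [uld,djq] add [ellc,yrk] -> 14 lines: bel fgsqc lkgs jpz ellc yrk avw rrc llj nudc qiny acfhr mpukx ymp
Hunk 2: at line 1 remove [lkgs] add [vhvuf,nlfd,acre] -> 16 lines: bel fgsqc vhvuf nlfd acre jpz ellc yrk avw rrc llj nudc qiny acfhr mpukx ymp
Hunk 3: at line 11 remove [qiny] add [rzhby,wams] -> 17 lines: bel fgsqc vhvuf nlfd acre jpz ellc yrk avw rrc llj nudc rzhby wams acfhr mpukx ymp
Hunk 4: at line 8 remove [rrc,llj] add [ayg] -> 16 lines: bel fgsqc vhvuf nlfd acre jpz ellc yrk avw ayg nudc rzhby wams acfhr mpukx ymp
Hunk 5: at line 3 remove [nlfd,acre] add [madn,ibth] -> 16 lines: bel fgsqc vhvuf madn ibth jpz ellc yrk avw ayg nudc rzhby wams acfhr mpukx ymp
Hunk 6: at line 7 remove [avw,ayg,nudc] add [eeaql,lxi,zvek] -> 16 lines: bel fgsqc vhvuf madn ibth jpz ellc yrk eeaql lxi zvek rzhby wams acfhr mpukx ymp
Hunk 7: at line 3 remove [madn,ibth,jpz] add [jlsjx] -> 14 lines: bel fgsqc vhvuf jlsjx ellc yrk eeaql lxi zvek rzhby wams acfhr mpukx ymp
Final line count: 14

Answer: 14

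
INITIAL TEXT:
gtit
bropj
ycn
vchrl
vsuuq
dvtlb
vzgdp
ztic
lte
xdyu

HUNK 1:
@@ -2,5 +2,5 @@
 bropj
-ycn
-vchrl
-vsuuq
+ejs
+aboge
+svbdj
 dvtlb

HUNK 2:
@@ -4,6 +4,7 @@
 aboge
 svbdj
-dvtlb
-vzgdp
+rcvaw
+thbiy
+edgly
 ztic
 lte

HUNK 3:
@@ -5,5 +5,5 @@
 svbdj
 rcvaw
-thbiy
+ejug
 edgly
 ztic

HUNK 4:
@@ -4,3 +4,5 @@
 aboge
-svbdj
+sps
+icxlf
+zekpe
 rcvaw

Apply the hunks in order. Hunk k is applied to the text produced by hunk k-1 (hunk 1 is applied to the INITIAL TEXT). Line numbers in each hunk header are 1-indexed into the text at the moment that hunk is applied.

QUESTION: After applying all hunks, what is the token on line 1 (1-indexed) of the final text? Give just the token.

Answer: gtit

Derivation:
Hunk 1: at line 2 remove [ycn,vchrl,vsuuq] add [ejs,aboge,svbdj] -> 10 lines: gtit bropj ejs aboge svbdj dvtlb vzgdp ztic lte xdyu
Hunk 2: at line 4 remove [dvtlb,vzgdp] add [rcvaw,thbiy,edgly] -> 11 lines: gtit bropj ejs aboge svbdj rcvaw thbiy edgly ztic lte xdyu
Hunk 3: at line 5 remove [thbiy] add [ejug] -> 11 lines: gtit bropj ejs aboge svbdj rcvaw ejug edgly ztic lte xdyu
Hunk 4: at line 4 remove [svbdj] add [sps,icxlf,zekpe] -> 13 lines: gtit bropj ejs aboge sps icxlf zekpe rcvaw ejug edgly ztic lte xdyu
Final line 1: gtit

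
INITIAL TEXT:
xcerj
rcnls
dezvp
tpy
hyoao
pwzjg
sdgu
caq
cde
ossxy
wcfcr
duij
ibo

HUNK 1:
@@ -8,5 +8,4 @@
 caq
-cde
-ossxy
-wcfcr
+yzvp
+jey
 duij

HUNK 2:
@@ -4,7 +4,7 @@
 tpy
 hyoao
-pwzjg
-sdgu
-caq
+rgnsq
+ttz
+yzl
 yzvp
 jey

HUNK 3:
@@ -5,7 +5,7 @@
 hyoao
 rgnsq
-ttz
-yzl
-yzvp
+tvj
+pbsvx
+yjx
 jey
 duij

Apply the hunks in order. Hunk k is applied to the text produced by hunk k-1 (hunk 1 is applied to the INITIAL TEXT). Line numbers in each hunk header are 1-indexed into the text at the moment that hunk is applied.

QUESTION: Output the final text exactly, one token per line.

Answer: xcerj
rcnls
dezvp
tpy
hyoao
rgnsq
tvj
pbsvx
yjx
jey
duij
ibo

Derivation:
Hunk 1: at line 8 remove [cde,ossxy,wcfcr] add [yzvp,jey] -> 12 lines: xcerj rcnls dezvp tpy hyoao pwzjg sdgu caq yzvp jey duij ibo
Hunk 2: at line 4 remove [pwzjg,sdgu,caq] add [rgnsq,ttz,yzl] -> 12 lines: xcerj rcnls dezvp tpy hyoao rgnsq ttz yzl yzvp jey duij ibo
Hunk 3: at line 5 remove [ttz,yzl,yzvp] add [tvj,pbsvx,yjx] -> 12 lines: xcerj rcnls dezvp tpy hyoao rgnsq tvj pbsvx yjx jey duij ibo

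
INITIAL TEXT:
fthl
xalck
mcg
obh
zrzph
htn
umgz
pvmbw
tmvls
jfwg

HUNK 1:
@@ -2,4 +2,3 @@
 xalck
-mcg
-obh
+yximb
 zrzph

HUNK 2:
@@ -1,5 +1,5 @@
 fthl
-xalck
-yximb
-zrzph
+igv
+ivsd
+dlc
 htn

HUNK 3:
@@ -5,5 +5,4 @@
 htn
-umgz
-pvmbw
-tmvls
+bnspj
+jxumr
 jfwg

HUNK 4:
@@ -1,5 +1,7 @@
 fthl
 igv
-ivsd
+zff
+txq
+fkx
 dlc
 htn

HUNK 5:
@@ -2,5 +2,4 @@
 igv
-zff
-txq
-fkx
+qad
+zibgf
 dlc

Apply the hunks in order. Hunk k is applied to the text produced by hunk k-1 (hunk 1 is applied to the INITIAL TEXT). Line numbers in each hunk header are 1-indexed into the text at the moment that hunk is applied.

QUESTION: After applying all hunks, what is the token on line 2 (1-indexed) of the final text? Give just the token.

Hunk 1: at line 2 remove [mcg,obh] add [yximb] -> 9 lines: fthl xalck yximb zrzph htn umgz pvmbw tmvls jfwg
Hunk 2: at line 1 remove [xalck,yximb,zrzph] add [igv,ivsd,dlc] -> 9 lines: fthl igv ivsd dlc htn umgz pvmbw tmvls jfwg
Hunk 3: at line 5 remove [umgz,pvmbw,tmvls] add [bnspj,jxumr] -> 8 lines: fthl igv ivsd dlc htn bnspj jxumr jfwg
Hunk 4: at line 1 remove [ivsd] add [zff,txq,fkx] -> 10 lines: fthl igv zff txq fkx dlc htn bnspj jxumr jfwg
Hunk 5: at line 2 remove [zff,txq,fkx] add [qad,zibgf] -> 9 lines: fthl igv qad zibgf dlc htn bnspj jxumr jfwg
Final line 2: igv

Answer: igv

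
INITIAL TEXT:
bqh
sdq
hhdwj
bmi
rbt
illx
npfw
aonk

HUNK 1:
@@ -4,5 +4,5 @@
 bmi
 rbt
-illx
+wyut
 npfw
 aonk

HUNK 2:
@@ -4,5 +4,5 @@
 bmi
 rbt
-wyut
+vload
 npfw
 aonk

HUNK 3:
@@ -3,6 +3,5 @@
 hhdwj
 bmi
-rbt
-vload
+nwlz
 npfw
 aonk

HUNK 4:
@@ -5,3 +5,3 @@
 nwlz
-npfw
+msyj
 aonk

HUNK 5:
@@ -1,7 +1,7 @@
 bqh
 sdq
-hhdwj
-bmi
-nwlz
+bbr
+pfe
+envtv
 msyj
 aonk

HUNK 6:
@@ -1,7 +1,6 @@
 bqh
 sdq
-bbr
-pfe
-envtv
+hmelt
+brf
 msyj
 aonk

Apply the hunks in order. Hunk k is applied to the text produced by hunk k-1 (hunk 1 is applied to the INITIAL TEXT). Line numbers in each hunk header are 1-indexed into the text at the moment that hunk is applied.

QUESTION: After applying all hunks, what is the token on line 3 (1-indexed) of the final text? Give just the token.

Answer: hmelt

Derivation:
Hunk 1: at line 4 remove [illx] add [wyut] -> 8 lines: bqh sdq hhdwj bmi rbt wyut npfw aonk
Hunk 2: at line 4 remove [wyut] add [vload] -> 8 lines: bqh sdq hhdwj bmi rbt vload npfw aonk
Hunk 3: at line 3 remove [rbt,vload] add [nwlz] -> 7 lines: bqh sdq hhdwj bmi nwlz npfw aonk
Hunk 4: at line 5 remove [npfw] add [msyj] -> 7 lines: bqh sdq hhdwj bmi nwlz msyj aonk
Hunk 5: at line 1 remove [hhdwj,bmi,nwlz] add [bbr,pfe,envtv] -> 7 lines: bqh sdq bbr pfe envtv msyj aonk
Hunk 6: at line 1 remove [bbr,pfe,envtv] add [hmelt,brf] -> 6 lines: bqh sdq hmelt brf msyj aonk
Final line 3: hmelt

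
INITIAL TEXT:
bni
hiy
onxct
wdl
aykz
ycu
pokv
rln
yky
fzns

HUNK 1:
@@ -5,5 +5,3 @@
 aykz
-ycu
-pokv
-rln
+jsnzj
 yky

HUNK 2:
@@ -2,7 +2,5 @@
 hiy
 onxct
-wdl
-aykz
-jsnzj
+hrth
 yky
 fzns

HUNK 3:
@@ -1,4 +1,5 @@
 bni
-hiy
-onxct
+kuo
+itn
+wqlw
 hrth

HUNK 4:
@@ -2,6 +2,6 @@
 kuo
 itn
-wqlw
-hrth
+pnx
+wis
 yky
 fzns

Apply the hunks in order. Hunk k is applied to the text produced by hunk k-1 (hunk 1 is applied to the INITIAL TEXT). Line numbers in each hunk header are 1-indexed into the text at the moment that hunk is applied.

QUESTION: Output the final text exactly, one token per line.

Answer: bni
kuo
itn
pnx
wis
yky
fzns

Derivation:
Hunk 1: at line 5 remove [ycu,pokv,rln] add [jsnzj] -> 8 lines: bni hiy onxct wdl aykz jsnzj yky fzns
Hunk 2: at line 2 remove [wdl,aykz,jsnzj] add [hrth] -> 6 lines: bni hiy onxct hrth yky fzns
Hunk 3: at line 1 remove [hiy,onxct] add [kuo,itn,wqlw] -> 7 lines: bni kuo itn wqlw hrth yky fzns
Hunk 4: at line 2 remove [wqlw,hrth] add [pnx,wis] -> 7 lines: bni kuo itn pnx wis yky fzns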